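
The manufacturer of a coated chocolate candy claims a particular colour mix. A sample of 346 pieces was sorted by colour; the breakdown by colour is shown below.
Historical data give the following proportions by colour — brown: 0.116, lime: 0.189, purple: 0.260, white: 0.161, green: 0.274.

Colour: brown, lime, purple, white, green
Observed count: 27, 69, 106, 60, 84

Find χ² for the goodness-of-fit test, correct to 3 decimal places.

8.920

Expected counts E_i = n·p_i: 346×0.116 = 40.136, 346×0.189 = 65.394, 346×0.260 = 89.96, 346×0.161 = 55.706, 346×0.274 = 94.804.
brown: (27 − 40.136)²/40.136 = 172.554496/40.136 = 4.2992
lime: (69 − 65.394)²/65.394 = 13.003236/65.394 = 0.1988
purple: (106 − 89.96)²/89.96 = 257.2816/89.96 = 2.8600
white: (60 − 55.706)²/55.706 = 18.438436/55.706 = 0.3310
green: (84 − 94.804)²/94.804 = 116.726416/94.804 = 1.2312
Sum = 8.920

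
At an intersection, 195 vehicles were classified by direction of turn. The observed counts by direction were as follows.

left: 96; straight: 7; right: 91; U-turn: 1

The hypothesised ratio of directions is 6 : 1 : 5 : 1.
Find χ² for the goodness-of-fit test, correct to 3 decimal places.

21.147

Ratio total = 13. Expected counts: 195×6/13 = 90, 195×1/13 = 15, 195×5/13 = 75, 195×1/13 = 15.
cat           O        E   (O−E)²/E
left         96       90     0.4000
straight      7       15     4.2667
right        91       75     3.4133
U-turn        1       15    13.0667
Sum = 21.147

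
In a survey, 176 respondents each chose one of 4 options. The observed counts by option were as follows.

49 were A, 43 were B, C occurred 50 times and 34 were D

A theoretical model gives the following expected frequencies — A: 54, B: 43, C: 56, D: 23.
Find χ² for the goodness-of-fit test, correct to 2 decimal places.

χ² = (49−54)²/54 + (43−43)²/43 + (50−56)²/56 + (34−23)²/23
   = 0.463 + 0.000 + 0.643 + 5.261
Sum = 6.37

6.37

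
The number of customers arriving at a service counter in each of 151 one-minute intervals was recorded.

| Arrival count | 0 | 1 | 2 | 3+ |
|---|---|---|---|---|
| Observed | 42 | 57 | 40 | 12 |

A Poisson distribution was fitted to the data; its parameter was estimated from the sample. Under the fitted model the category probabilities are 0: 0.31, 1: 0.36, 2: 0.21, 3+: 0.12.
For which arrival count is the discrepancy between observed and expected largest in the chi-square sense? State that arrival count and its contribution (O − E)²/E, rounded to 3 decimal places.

Expected counts E_i = n·p_i: 151×0.31 = 46.81, 151×0.36 = 54.36, 151×0.21 = 31.71, 151×0.12 = 18.12.
cat         O        E   (O−E)²/E
0          42    46.81     0.4943
1          57    54.36     0.1282
2          40    31.71     2.1673
3+         12    18.12     2.0670
The largest term is for 2: 2.167.

2, 2.167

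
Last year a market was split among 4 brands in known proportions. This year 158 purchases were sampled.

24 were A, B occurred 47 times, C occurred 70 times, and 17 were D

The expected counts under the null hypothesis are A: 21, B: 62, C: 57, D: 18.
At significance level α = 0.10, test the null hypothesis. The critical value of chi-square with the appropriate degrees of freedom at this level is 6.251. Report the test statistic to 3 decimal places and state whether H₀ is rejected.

7.078; reject

cat         O        E   (O−E)²/E
A          24       21     0.4286
B          47       62     3.6290
C          70       57     2.9649
D          17       18     0.0556
Sum = 7.078
df = 3. Since 7.078 > 6.251, we reject H₀.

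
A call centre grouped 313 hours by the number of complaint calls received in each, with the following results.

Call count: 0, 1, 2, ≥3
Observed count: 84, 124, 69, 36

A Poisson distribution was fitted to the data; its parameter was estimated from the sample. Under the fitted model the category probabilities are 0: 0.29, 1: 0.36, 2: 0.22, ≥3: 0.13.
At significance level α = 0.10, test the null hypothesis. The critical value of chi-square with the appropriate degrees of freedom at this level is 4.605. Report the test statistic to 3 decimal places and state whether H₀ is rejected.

2.183; do not reject

Expected counts E_i = n·p_i: 313×0.29 = 90.77, 313×0.36 = 112.68, 313×0.22 = 68.86, 313×0.13 = 40.69.
0: (84 − 90.77)²/90.77 = 45.8329/90.77 = 0.5049
1: (124 − 112.68)²/112.68 = 128.1424/112.68 = 1.1372
2: (69 − 68.86)²/68.86 = 0.0196/68.86 = 0.0003
≥3: (36 − 40.69)²/40.69 = 21.9961/40.69 = 0.5406
Sum = 2.183
df = 2. Since 2.183 < 4.605, we do not reject H₀.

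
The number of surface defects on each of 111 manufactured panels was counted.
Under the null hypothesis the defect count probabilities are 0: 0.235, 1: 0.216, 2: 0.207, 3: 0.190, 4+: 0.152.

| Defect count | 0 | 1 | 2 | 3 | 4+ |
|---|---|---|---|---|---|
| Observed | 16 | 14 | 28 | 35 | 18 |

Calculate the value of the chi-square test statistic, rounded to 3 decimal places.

Expected counts E_i = n·p_i: 111×0.235 = 26.085, 111×0.216 = 23.976, 111×0.207 = 22.977, 111×0.190 = 21.09, 111×0.152 = 16.872.
0: (16 − 26.085)²/26.085 = 101.707225/26.085 = 3.8991
1: (14 − 23.976)²/23.976 = 99.520576/23.976 = 4.1508
2: (28 − 22.977)²/22.977 = 25.230529/22.977 = 1.0981
3: (35 − 21.09)²/21.09 = 193.4881/21.09 = 9.1744
4+: (18 − 16.872)²/16.872 = 1.272384/16.872 = 0.0754
Sum = 18.398

18.398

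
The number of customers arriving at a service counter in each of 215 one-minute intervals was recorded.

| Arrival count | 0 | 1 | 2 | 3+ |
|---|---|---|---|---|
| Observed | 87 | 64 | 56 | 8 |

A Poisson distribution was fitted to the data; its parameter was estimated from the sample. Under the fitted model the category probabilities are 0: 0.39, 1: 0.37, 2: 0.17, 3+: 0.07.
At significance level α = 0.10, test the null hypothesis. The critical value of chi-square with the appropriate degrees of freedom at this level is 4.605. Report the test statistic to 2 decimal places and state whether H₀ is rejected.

16.81; reject

Expected counts E_i = n·p_i: 215×0.39 = 83.85, 215×0.37 = 79.55, 215×0.17 = 36.55, 215×0.07 = 15.05.
cat         O        E   (O−E)²/E
0          87    83.85      0.118
1          64    79.55      3.040
2          56    36.55     10.350
3+          8    15.05      3.302
Sum = 16.81
df = 2. Since 16.81 > 4.605, we reject H₀.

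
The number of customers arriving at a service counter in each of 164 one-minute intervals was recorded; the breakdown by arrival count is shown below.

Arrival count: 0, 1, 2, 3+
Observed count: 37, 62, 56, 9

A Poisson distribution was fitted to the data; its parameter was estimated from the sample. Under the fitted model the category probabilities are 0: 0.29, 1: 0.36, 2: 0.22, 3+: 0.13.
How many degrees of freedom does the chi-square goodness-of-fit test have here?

There are k = 4 categories and 1 parameter estimated from the data, so df = 4 − 1 − 1 = 2.

2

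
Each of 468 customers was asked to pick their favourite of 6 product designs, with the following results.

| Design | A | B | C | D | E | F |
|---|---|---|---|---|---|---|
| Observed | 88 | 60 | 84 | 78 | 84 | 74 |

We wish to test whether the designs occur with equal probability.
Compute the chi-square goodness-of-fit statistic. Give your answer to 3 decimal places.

6.564

Under H₀ each category has probability 1/6, so each expected count is 468/6 = 78.
cat         O        E   (O−E)²/E
A          88       78     1.2821
B          60       78     4.1538
C          84       78     0.4615
D          78       78     0.0000
E          84       78     0.4615
F          74       78     0.2051
Sum = 6.564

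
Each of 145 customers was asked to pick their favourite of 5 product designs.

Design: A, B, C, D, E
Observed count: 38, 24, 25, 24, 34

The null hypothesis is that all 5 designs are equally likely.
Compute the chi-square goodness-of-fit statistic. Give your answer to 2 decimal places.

Expected count for each of the 5 categories: 145/5 = 29.
A: (38 − 29)²/29 = 81/29 = 2.793
B: (24 − 29)²/29 = 25/29 = 0.862
C: (25 − 29)²/29 = 16/29 = 0.552
D: (24 − 29)²/29 = 25/29 = 0.862
E: (34 − 29)²/29 = 25/29 = 0.862
Sum = 5.93

5.93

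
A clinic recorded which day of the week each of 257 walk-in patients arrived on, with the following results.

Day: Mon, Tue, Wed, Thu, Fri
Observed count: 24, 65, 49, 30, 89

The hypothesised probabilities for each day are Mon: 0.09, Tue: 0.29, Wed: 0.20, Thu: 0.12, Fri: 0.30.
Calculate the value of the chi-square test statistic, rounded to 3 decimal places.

Expected counts E_i = n·p_i: 257×0.09 = 23.13, 257×0.29 = 74.53, 257×0.20 = 51.4, 257×0.12 = 30.84, 257×0.30 = 77.1.
χ² = (24−23.13)²/23.13 + (65−74.53)²/74.53 + (49−51.4)²/51.4 + (30−30.84)²/30.84 + (89−77.1)²/77.1
   = 0.0327 + 1.2186 + 0.1121 + 0.0229 + 1.8367
Sum = 3.223

3.223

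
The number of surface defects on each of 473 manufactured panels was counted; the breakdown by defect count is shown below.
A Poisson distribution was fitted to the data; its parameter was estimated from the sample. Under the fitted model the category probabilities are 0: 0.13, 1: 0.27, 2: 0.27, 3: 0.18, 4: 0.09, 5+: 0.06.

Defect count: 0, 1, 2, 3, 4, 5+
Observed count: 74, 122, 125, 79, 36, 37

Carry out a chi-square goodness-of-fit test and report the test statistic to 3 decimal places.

Expected counts E_i = n·p_i: 473×0.13 = 61.49, 473×0.27 = 127.71, 473×0.27 = 127.71, 473×0.18 = 85.14, 473×0.09 = 42.57, 473×0.06 = 28.38.
cat         O        E   (O−E)²/E
0          74    61.49     2.5451
1         122   127.71     0.2553
2         125   127.71     0.0575
3          79    85.14     0.4428
4          36    42.57     1.0140
5+         37    28.38     2.6182
Sum = 6.933

6.933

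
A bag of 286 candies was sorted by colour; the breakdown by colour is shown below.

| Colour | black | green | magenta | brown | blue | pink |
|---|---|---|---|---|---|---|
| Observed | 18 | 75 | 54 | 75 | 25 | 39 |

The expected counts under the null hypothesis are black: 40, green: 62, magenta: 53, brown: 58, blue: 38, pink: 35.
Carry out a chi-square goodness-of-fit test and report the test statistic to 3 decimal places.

cat          O        E   (O−E)²/E
black       18       40    12.1000
green       75       62     2.7258
magenta     54       53     0.0189
brown       75       58     4.9828
blue        25       38     4.4474
pink        39       35     0.4571
Sum = 24.732

24.732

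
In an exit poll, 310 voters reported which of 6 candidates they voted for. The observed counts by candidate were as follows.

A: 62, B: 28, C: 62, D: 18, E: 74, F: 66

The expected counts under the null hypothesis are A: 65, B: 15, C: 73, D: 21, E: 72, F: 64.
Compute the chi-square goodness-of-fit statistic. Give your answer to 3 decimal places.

13.609

cat         O        E   (O−E)²/E
A          62       65     0.1385
B          28       15    11.2667
C          62       73     1.6575
D          18       21     0.4286
E          74       72     0.0556
F          66       64     0.0625
Sum = 13.609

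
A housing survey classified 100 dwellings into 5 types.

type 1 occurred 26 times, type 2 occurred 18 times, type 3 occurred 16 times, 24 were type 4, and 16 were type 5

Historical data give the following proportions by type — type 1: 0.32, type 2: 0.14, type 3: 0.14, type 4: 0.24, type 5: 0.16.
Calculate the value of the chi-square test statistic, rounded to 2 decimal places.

2.55

Expected counts E_i = n·p_i: 100×0.32 = 32, 100×0.14 = 14, 100×0.14 = 14, 100×0.24 = 24, 100×0.16 = 16.
χ² = (26−32)²/32 + (18−14)²/14 + (16−14)²/14 + (24−24)²/24 + (16−16)²/16
   = 1.125 + 1.143 + 0.286 + 0.000 + 0.000
Sum = 2.55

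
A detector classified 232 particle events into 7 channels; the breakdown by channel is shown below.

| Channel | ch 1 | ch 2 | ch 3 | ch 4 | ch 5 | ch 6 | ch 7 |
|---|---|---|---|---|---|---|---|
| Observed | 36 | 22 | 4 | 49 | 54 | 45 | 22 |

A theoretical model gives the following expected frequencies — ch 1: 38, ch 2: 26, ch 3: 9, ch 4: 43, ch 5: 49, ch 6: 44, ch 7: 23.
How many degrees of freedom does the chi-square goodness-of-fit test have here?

6

There are k = 7 categories and no parameters were estimated from the data, so df = 7 − 1 = 6.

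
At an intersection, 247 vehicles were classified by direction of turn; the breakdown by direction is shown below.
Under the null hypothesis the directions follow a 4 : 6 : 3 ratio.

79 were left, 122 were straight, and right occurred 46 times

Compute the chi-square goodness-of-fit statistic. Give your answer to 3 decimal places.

2.803

Ratio total = 13. Expected counts: 247×4/13 = 76, 247×6/13 = 114, 247×3/13 = 57.
χ² = (79−76)²/76 + (122−114)²/114 + (46−57)²/57
   = 0.1184 + 0.5614 + 2.1228
Sum = 2.803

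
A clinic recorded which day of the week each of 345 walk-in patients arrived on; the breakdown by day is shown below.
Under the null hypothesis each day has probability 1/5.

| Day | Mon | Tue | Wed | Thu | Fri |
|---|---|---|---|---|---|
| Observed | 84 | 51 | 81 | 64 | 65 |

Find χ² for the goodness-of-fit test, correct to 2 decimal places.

Expected count for each of the 5 categories: 345/5 = 69.
χ² = (84−69)²/69 + (51−69)²/69 + (81−69)²/69 + (64−69)²/69 + (65−69)²/69
   = 3.261 + 4.696 + 2.087 + 0.362 + 0.232
Sum = 10.64

10.64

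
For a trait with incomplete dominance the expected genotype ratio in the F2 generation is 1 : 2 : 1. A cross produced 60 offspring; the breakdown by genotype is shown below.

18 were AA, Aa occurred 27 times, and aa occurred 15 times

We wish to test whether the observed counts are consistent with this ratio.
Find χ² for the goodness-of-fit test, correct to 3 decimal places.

0.900

Ratio total = 4. Expected counts: 60×1/4 = 15, 60×2/4 = 30, 60×1/4 = 15.
AA: (18 − 15)²/15 = 9/15 = 0.6000
Aa: (27 − 30)²/30 = 9/30 = 0.3000
aa: (15 − 15)²/15 = 0/15 = 0.0000
Sum = 0.900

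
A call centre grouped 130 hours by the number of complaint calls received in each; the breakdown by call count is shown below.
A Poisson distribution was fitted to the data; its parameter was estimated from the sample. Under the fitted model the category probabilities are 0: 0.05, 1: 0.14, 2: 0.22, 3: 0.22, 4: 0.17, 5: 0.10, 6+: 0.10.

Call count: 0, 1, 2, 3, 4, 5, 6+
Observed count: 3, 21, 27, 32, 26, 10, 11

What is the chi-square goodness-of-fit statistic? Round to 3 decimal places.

Expected counts E_i = n·p_i: 130×0.05 = 6.5, 130×0.14 = 18.2, 130×0.22 = 28.6, 130×0.22 = 28.6, 130×0.17 = 22.1, 130×0.10 = 13, 130×0.10 = 13.
0: (3 − 6.5)²/6.5 = 12.25/6.5 = 1.8846
1: (21 − 18.2)²/18.2 = 7.84/18.2 = 0.4308
2: (27 − 28.6)²/28.6 = 2.56/28.6 = 0.0895
3: (32 − 28.6)²/28.6 = 11.56/28.6 = 0.4042
4: (26 − 22.1)²/22.1 = 15.21/22.1 = 0.6882
5: (10 − 13)²/13 = 9/13 = 0.6923
6+: (11 − 13)²/13 = 4/13 = 0.3077
Sum = 4.497

4.497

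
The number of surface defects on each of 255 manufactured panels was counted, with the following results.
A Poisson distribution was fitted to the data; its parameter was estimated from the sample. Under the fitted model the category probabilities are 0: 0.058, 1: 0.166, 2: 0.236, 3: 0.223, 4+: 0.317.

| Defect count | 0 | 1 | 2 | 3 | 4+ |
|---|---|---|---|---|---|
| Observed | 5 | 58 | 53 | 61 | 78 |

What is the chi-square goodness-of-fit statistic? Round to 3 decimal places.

13.538

Expected counts E_i = n·p_i: 255×0.058 = 14.79, 255×0.166 = 42.33, 255×0.236 = 60.18, 255×0.223 = 56.865, 255×0.317 = 80.835.
0: (5 − 14.79)²/14.79 = 95.8441/14.79 = 6.4803
1: (58 − 42.33)²/42.33 = 245.5489/42.33 = 5.8008
2: (53 − 60.18)²/60.18 = 51.5524/60.18 = 0.8566
3: (61 − 56.865)²/56.865 = 17.098225/56.865 = 0.3007
4+: (78 − 80.835)²/80.835 = 8.037225/80.835 = 0.0994
Sum = 13.538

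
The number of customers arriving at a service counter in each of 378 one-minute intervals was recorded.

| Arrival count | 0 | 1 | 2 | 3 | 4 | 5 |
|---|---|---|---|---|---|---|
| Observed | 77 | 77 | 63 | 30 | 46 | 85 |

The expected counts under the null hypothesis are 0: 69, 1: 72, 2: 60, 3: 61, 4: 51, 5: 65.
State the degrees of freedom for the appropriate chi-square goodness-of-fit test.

There are k = 6 categories and no parameters were estimated from the data, so df = 6 − 1 = 5.

5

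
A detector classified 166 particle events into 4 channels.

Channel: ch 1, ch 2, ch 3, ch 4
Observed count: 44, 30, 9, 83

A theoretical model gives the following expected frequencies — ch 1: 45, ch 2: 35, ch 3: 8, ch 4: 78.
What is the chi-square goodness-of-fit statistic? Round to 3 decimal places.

1.182

cat         O        E   (O−E)²/E
ch 1       44       45     0.0222
ch 2       30       35     0.7143
ch 3        9        8     0.1250
ch 4       83       78     0.3205
Sum = 1.182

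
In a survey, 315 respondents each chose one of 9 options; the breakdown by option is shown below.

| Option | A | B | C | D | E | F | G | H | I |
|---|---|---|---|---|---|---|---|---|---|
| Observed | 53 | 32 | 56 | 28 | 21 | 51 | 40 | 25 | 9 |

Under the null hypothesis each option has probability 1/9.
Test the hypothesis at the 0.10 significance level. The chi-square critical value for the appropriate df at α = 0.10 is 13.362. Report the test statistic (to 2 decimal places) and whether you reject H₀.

59.31; reject

Expected count for each of the 9 categories: 315/9 = 35.
A: (53 − 35)²/35 = 324/35 = 9.257
B: (32 − 35)²/35 = 9/35 = 0.257
C: (56 − 35)²/35 = 441/35 = 12.600
D: (28 − 35)²/35 = 49/35 = 1.400
E: (21 − 35)²/35 = 196/35 = 5.600
F: (51 − 35)²/35 = 256/35 = 7.314
G: (40 − 35)²/35 = 25/35 = 0.714
H: (25 − 35)²/35 = 100/35 = 2.857
I: (9 − 35)²/35 = 676/35 = 19.314
Sum = 59.31
df = 8. Since 59.31 > 13.362, we reject H₀.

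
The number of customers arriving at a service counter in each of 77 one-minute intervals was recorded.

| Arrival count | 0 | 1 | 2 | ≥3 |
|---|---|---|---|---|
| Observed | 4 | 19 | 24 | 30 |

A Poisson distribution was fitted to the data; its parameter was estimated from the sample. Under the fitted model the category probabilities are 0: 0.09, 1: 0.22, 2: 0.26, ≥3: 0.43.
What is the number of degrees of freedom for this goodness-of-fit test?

2

There are k = 4 categories and 1 parameter estimated from the data, so df = 4 − 1 − 1 = 2.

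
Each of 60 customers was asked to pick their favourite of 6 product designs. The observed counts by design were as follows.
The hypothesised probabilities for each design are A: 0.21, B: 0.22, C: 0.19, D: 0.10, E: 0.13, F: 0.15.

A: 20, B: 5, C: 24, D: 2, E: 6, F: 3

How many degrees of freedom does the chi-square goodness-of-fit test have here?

There are k = 6 categories and no parameters were estimated from the data, so df = 6 − 1 = 5.

5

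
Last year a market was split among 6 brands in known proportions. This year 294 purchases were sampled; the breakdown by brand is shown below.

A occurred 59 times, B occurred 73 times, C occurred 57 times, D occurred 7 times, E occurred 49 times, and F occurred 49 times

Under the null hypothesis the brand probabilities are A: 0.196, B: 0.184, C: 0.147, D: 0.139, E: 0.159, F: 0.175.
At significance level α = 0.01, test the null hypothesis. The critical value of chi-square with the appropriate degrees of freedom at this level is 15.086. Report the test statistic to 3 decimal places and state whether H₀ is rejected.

Expected counts E_i = n·p_i: 294×0.196 = 57.624, 294×0.184 = 54.096, 294×0.147 = 43.218, 294×0.139 = 40.866, 294×0.159 = 46.746, 294×0.175 = 51.45.
cat         O        E   (O−E)²/E
A          59   57.624     0.0329
B          73   54.096     6.6061
C          57   43.218     4.3950
D           7   40.866    28.0650
E          49   46.746     0.1087
F          49    51.45     0.1167
Sum = 39.324
df = 5. Since 39.324 > 15.086, we reject H₀.

39.324; reject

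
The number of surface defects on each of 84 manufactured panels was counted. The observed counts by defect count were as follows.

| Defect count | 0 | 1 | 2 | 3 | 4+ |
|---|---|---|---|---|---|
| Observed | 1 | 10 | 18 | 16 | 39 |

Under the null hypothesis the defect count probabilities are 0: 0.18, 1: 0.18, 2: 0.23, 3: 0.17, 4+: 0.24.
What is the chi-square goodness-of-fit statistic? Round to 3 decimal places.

Expected counts E_i = n·p_i: 84×0.18 = 15.12, 84×0.18 = 15.12, 84×0.23 = 19.32, 84×0.17 = 14.28, 84×0.24 = 20.16.
cat         O        E   (O−E)²/E
0           1    15.12    13.1861
1          10    15.12     1.7338
2          18    19.32     0.0902
3          16    14.28     0.2072
4+         39    20.16    17.6064
Sum = 32.824

32.824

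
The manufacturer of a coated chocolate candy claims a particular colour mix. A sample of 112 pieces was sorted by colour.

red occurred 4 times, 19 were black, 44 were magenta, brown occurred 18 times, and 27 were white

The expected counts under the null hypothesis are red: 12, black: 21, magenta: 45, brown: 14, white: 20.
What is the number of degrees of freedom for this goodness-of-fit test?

There are k = 5 categories and no parameters were estimated from the data, so df = 5 − 1 = 4.

4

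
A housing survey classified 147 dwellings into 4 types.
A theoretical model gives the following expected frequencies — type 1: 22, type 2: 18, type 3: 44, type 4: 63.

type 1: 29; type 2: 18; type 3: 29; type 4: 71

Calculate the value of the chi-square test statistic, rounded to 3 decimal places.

χ² = (29−22)²/22 + (18−18)²/18 + (29−44)²/44 + (71−63)²/63
   = 2.2273 + 0.0000 + 5.1136 + 1.0159
Sum = 8.357

8.357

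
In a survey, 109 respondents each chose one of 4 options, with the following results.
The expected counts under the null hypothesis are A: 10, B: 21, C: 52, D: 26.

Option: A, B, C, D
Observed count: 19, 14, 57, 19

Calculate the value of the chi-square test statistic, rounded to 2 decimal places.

cat         O        E   (O−E)²/E
A          19       10      8.100
B          14       21      2.333
C          57       52      0.481
D          19       26      1.885
Sum = 12.80

12.80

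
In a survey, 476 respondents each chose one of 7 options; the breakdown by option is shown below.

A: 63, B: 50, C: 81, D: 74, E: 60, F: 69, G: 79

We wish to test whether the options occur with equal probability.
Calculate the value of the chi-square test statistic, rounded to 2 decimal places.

10.88

Under H₀ each category has probability 1/7, so each expected count is 476/7 = 68.
A: (63 − 68)²/68 = 25/68 = 0.368
B: (50 − 68)²/68 = 324/68 = 4.765
C: (81 − 68)²/68 = 169/68 = 2.485
D: (74 − 68)²/68 = 36/68 = 0.529
E: (60 − 68)²/68 = 64/68 = 0.941
F: (69 − 68)²/68 = 1/68 = 0.015
G: (79 − 68)²/68 = 121/68 = 1.779
Sum = 10.88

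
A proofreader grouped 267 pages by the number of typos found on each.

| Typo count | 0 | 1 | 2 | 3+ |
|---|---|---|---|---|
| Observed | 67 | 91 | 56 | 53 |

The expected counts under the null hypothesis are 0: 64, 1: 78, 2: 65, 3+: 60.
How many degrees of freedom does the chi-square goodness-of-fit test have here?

There are k = 4 categories and no parameters were estimated from the data, so df = 4 − 1 = 3.

3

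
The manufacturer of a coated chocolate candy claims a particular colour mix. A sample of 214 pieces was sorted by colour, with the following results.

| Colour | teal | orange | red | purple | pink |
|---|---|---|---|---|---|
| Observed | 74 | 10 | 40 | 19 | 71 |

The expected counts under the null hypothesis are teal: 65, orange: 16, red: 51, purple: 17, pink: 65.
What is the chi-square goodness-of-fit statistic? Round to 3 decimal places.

6.658

cat         O        E   (O−E)²/E
teal       74       65     1.2462
orange     10       16     2.2500
red        40       51     2.3725
purple     19       17     0.2353
pink       71       65     0.5538
Sum = 6.658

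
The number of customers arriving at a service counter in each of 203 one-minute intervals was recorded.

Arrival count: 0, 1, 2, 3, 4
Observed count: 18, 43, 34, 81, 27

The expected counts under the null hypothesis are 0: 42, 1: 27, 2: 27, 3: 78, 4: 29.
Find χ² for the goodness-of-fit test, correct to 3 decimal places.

25.264

cat         O        E   (O−E)²/E
0          18       42    13.7143
1          43       27     9.4815
2          34       27     1.8148
3          81       78     0.1154
4          27       29     0.1379
Sum = 25.264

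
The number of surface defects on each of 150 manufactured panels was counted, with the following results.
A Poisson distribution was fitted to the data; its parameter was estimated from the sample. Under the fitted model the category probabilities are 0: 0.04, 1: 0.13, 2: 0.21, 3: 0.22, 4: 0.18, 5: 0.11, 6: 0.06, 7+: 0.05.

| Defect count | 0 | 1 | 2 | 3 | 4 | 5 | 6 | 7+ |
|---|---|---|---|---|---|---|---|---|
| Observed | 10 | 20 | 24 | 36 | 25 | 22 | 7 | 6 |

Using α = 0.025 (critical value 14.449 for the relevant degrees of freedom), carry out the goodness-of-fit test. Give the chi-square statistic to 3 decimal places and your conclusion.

7.464; do not reject

Expected counts E_i = n·p_i: 150×0.04 = 6, 150×0.13 = 19.5, 150×0.21 = 31.5, 150×0.22 = 33, 150×0.18 = 27, 150×0.11 = 16.5, 150×0.06 = 9, 150×0.05 = 7.5.
cat         O        E   (O−E)²/E
0          10        6     2.6667
1          20     19.5     0.0128
2          24     31.5     1.7857
3          36       33     0.2727
4          25       27     0.1481
5          22     16.5     1.8333
6           7        9     0.4444
7+          6      7.5     0.3000
Sum = 7.464
df = 6. Since 7.464 < 14.449, we do not reject H₀.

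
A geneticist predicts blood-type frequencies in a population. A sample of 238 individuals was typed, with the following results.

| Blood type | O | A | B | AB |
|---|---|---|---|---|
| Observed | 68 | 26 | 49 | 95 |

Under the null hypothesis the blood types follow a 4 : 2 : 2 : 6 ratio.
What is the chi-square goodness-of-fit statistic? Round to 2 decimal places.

8.98

Ratio total = 14. Expected counts: 238×4/14 = 68, 238×2/14 = 34, 238×2/14 = 34, 238×6/14 = 102.
O: (68 − 68)²/68 = 0/68 = 0.000
A: (26 − 34)²/34 = 64/34 = 1.882
B: (49 − 34)²/34 = 225/34 = 6.618
AB: (95 − 102)²/102 = 49/102 = 0.480
Sum = 8.98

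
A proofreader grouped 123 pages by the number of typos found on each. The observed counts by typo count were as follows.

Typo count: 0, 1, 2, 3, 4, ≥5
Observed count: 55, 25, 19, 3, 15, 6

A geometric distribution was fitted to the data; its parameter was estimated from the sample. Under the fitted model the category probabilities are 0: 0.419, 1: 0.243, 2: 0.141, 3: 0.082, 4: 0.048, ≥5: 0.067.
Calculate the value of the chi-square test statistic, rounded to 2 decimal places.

Expected counts E_i = n·p_i: 123×0.419 = 51.537, 123×0.243 = 29.889, 123×0.141 = 17.343, 123×0.082 = 10.086, 123×0.048 = 5.904, 123×0.067 = 8.241.
cat         O        E   (O−E)²/E
0          55   51.537      0.233
1          25   29.889      0.800
2          19   17.343      0.158
3           3   10.086      4.978
4          15    5.904     14.014
≥5          6    8.241      0.609
Sum = 20.79

20.79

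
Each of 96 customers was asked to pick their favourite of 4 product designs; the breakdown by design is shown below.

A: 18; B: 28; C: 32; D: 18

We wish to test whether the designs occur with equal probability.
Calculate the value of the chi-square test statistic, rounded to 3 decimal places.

Expected count for each of the 4 categories: 96/4 = 24.
χ² = (18−24)²/24 + (28−24)²/24 + (32−24)²/24 + (18−24)²/24
   = 1.5000 + 0.6667 + 2.6667 + 1.5000
Sum = 6.333

6.333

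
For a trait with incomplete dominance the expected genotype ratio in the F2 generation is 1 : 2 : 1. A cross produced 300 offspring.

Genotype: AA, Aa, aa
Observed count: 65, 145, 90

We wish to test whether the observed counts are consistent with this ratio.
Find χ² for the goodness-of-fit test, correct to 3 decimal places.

Ratio total = 4. Expected counts: 300×1/4 = 75, 300×2/4 = 150, 300×1/4 = 75.
χ² = (65−75)²/75 + (145−150)²/150 + (90−75)²/75
   = 1.3333 + 0.1667 + 3.0000
Sum = 4.500

4.500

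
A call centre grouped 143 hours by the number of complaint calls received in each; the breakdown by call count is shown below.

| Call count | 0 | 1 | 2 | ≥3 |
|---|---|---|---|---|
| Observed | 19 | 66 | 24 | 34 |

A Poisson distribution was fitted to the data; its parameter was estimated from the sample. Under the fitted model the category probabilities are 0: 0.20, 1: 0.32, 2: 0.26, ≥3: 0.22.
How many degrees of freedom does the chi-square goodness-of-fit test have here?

2

There are k = 4 categories and 1 parameter estimated from the data, so df = 4 − 1 − 1 = 2.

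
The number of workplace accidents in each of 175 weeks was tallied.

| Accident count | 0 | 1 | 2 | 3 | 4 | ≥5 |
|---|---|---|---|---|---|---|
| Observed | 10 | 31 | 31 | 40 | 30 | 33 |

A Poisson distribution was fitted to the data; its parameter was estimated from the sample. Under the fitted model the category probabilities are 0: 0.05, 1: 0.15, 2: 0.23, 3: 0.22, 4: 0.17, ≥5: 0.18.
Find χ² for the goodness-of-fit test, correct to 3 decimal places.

Expected counts E_i = n·p_i: 175×0.05 = 8.75, 175×0.15 = 26.25, 175×0.23 = 40.25, 175×0.22 = 38.5, 175×0.17 = 29.75, 175×0.18 = 31.5.
cat         O        E   (O−E)²/E
0          10     8.75     0.1786
1          31    26.25     0.8595
2          31    40.25     2.1258
3          40     38.5     0.0584
4          30    29.75     0.0021
≥5         33     31.5     0.0714
Sum = 3.296

3.296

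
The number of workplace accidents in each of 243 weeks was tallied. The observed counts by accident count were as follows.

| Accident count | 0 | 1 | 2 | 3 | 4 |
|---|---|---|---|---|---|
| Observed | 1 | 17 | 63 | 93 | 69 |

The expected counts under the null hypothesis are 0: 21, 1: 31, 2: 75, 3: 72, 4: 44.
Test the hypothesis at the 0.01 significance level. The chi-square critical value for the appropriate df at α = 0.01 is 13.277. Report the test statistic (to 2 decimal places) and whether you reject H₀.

0: (1 − 21)²/21 = 400/21 = 19.048
1: (17 − 31)²/31 = 196/31 = 6.323
2: (63 − 75)²/75 = 144/75 = 1.920
3: (93 − 72)²/72 = 441/72 = 6.125
4: (69 − 44)²/44 = 625/44 = 14.205
Sum = 47.62
df = 4. Since 47.62 > 13.277, we reject H₀.

47.62; reject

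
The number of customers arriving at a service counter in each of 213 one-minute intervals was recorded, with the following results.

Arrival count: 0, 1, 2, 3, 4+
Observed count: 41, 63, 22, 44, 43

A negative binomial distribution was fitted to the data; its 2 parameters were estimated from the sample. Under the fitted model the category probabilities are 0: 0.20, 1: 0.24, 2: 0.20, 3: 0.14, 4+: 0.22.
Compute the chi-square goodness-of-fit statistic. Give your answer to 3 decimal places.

Expected counts E_i = n·p_i: 213×0.20 = 42.6, 213×0.24 = 51.12, 213×0.20 = 42.6, 213×0.14 = 29.82, 213×0.22 = 46.86.
0: (41 − 42.6)²/42.6 = 2.56/42.6 = 0.0601
1: (63 − 51.12)²/51.12 = 141.1344/51.12 = 2.7608
2: (22 − 42.6)²/42.6 = 424.36/42.6 = 9.9615
3: (44 − 29.82)²/29.82 = 201.0724/29.82 = 6.7429
4+: (43 − 46.86)²/46.86 = 14.8996/46.86 = 0.3180
Sum = 19.843

19.843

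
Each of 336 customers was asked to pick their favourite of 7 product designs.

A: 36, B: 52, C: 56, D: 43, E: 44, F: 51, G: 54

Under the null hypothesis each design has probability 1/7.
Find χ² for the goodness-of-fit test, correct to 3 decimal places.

Expected count for each of the 7 categories: 336/7 = 48.
χ² = (36−48)²/48 + (52−48)²/48 + (56−48)²/48 + (43−48)²/48 + (44−48)²/48 + (51−48)²/48 + (54−48)²/48
   = 3.0000 + 0.3333 + 1.3333 + 0.5208 + 0.3333 + 0.1875 + 0.7500
Sum = 6.458

6.458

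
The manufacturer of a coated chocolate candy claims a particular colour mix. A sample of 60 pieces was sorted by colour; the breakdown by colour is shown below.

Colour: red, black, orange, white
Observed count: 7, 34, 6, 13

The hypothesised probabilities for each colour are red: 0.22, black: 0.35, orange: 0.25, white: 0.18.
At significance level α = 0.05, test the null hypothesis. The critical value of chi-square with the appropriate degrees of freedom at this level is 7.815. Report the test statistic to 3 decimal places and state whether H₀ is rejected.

16.808; reject

Expected counts E_i = n·p_i: 60×0.22 = 13.2, 60×0.35 = 21, 60×0.25 = 15, 60×0.18 = 10.8.
red: (7 − 13.2)²/13.2 = 38.44/13.2 = 2.9121
black: (34 − 21)²/21 = 169/21 = 8.0476
orange: (6 − 15)²/15 = 81/15 = 5.4000
white: (13 − 10.8)²/10.8 = 4.84/10.8 = 0.4481
Sum = 16.808
df = 3. Since 16.808 > 7.815, we reject H₀.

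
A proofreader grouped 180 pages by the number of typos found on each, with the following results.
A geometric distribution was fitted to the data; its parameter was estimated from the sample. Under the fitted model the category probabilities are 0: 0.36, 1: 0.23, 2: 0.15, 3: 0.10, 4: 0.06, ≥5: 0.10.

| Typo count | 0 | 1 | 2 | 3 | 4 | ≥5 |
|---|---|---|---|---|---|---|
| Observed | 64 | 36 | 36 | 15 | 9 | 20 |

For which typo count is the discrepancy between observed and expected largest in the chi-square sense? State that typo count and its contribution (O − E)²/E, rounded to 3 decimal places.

Expected counts E_i = n·p_i: 180×0.36 = 64.8, 180×0.23 = 41.4, 180×0.15 = 27, 180×0.10 = 18, 180×0.06 = 10.8, 180×0.10 = 18.
0: (64 − 64.8)²/64.8 = 0.64/64.8 = 0.0099
1: (36 − 41.4)²/41.4 = 29.16/41.4 = 0.7043
2: (36 − 27)²/27 = 81/27 = 3.0000
3: (15 − 18)²/18 = 9/18 = 0.5000
4: (9 − 10.8)²/10.8 = 3.24/10.8 = 0.3000
≥5: (20 − 18)²/18 = 4/18 = 0.2222
The largest term is for 2: 3.000.

2, 3.000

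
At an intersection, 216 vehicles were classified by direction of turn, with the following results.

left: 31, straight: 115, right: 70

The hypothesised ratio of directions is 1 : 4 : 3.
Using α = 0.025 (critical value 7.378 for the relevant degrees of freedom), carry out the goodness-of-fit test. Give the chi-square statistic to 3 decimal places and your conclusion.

Ratio total = 8. Expected counts: 216×1/8 = 27, 216×4/8 = 108, 216×3/8 = 81.
left: (31 − 27)²/27 = 16/27 = 0.5926
straight: (115 − 108)²/108 = 49/108 = 0.4537
right: (70 − 81)²/81 = 121/81 = 1.4938
Sum = 2.540
df = 2. Since 2.540 < 7.378, we do not reject H₀.

2.540; do not reject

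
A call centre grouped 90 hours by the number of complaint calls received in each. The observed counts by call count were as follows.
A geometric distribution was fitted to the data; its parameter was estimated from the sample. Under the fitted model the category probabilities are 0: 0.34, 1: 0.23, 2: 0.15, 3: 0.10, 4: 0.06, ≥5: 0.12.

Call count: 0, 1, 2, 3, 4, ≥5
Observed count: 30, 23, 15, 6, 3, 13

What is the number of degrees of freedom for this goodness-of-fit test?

There are k = 6 categories and 1 parameter estimated from the data, so df = 6 − 1 − 1 = 4.

4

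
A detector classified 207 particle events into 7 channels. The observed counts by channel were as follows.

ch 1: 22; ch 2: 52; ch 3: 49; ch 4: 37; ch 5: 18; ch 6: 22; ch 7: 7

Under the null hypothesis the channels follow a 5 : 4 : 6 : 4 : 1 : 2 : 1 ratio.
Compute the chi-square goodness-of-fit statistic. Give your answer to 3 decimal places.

Ratio total = 23. Expected counts: 207×5/23 = 45, 207×4/23 = 36, 207×6/23 = 54, 207×4/23 = 36, 207×1/23 = 9, 207×2/23 = 18, 207×1/23 = 9.
χ² = (22−45)²/45 + (52−36)²/36 + (49−54)²/54 + (37−36)²/36 + (18−9)²/9 + (22−18)²/18 + (7−9)²/9
   = 11.7556 + 7.1111 + 0.4630 + 0.0278 + 9.0000 + 0.8889 + 0.4444
Sum = 29.691

29.691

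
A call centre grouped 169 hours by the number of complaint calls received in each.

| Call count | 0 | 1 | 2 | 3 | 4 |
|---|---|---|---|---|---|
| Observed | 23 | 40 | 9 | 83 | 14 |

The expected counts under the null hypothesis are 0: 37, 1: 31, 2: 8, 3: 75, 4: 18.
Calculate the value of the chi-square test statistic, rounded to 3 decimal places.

9.777

cat         O        E   (O−E)²/E
0          23       37     5.2973
1          40       31     2.6129
2           9        8     0.1250
3          83       75     0.8533
4          14       18     0.8889
Sum = 9.777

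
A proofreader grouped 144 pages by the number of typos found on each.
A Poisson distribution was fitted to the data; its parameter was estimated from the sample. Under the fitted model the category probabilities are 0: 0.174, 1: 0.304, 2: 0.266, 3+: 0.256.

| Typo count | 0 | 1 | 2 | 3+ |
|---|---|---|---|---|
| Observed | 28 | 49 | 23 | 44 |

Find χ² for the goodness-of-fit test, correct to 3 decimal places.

8.465

Expected counts E_i = n·p_i: 144×0.174 = 25.056, 144×0.304 = 43.776, 144×0.266 = 38.304, 144×0.256 = 36.864.
0: (28 − 25.056)²/25.056 = 8.667136/25.056 = 0.3459
1: (49 − 43.776)²/43.776 = 27.290176/43.776 = 0.6234
2: (23 − 38.304)²/38.304 = 234.212416/38.304 = 6.1146
3+: (44 − 36.864)²/36.864 = 50.922496/36.864 = 1.3814
Sum = 8.465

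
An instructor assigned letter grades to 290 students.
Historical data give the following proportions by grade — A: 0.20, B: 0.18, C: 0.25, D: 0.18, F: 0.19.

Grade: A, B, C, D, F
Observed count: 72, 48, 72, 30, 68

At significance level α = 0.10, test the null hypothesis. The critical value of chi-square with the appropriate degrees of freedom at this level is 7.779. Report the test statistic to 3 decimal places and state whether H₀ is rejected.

Expected counts E_i = n·p_i: 290×0.20 = 58, 290×0.18 = 52.2, 290×0.25 = 72.5, 290×0.18 = 52.2, 290×0.19 = 55.1.
cat         O        E   (O−E)²/E
A          72       58     3.3793
B          48     52.2     0.3379
C          72     72.5     0.0034
D          30     52.2     9.4414
F          68     55.1     3.0201
Sum = 16.182
df = 4. Since 16.182 > 7.779, we reject H₀.

16.182; reject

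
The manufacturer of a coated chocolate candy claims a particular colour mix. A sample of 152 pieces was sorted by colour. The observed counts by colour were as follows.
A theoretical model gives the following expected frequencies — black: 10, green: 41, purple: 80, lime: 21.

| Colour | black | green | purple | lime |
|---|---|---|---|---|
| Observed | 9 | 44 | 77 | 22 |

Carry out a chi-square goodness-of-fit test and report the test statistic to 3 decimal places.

0.480

χ² = (9−10)²/10 + (44−41)²/41 + (77−80)²/80 + (22−21)²/21
   = 0.1000 + 0.2195 + 0.1125 + 0.0476
Sum = 0.480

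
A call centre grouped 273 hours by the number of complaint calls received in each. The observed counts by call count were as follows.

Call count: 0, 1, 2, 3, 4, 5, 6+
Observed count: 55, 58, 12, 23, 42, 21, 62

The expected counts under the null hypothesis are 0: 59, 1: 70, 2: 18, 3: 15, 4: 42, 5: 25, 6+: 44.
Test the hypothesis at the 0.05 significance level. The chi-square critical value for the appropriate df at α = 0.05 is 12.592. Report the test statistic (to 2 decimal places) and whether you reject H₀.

16.60; reject

cat         O        E   (O−E)²/E
0          55       59      0.271
1          58       70      2.057
2          12       18      2.000
3          23       15      4.267
4          42       42      0.000
5          21       25      0.640
6+         62       44      7.364
Sum = 16.60
df = 6. Since 16.60 > 12.592, we reject H₀.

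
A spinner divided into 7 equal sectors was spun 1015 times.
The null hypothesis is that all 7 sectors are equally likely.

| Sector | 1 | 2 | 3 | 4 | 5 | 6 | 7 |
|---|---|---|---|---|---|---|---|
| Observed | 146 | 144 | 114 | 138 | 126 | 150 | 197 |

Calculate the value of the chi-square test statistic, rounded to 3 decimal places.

28.290

Expected count for each of the 7 categories: 1015/7 = 145.
χ² = (146−145)²/145 + (144−145)²/145 + (114−145)²/145 + (138−145)²/145 + (126−145)²/145 + (150−145)²/145 + (197−145)²/145
   = 0.0069 + 0.0069 + 6.6276 + 0.3379 + 2.4897 + 0.1724 + 18.6483
Sum = 28.290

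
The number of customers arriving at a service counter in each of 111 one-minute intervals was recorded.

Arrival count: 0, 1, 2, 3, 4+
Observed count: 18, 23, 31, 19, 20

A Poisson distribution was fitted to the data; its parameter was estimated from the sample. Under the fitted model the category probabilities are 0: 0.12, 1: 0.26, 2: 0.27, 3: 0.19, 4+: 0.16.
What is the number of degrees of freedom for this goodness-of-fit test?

3

There are k = 5 categories and 1 parameter estimated from the data, so df = 5 − 1 − 1 = 3.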